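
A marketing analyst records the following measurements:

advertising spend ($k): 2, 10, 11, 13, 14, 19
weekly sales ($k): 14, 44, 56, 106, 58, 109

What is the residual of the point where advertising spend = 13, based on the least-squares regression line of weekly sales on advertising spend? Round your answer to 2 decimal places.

32.98

n = 6, Σx = 69, Σy = 387, Σxy = 5345, Σx² = 951
Sxx = Σx² − (Σx)²/n = 951 − 793.5 = 157.5
Sxy = Σxy − (Σx)(Σy)/n = 5345 − 4450.5 = 894.5
b = Sxy/Sxx = 894.5/157.5 = 5.679365
a = ȳ − b·x̄ = 64.5 − 5.679365·11.5 = -0.812698
ŷ(13) = -0.812698 + 5.679365·13 = 73.019048
residual = y − ŷ = 106 − 73.019048 = 32.980952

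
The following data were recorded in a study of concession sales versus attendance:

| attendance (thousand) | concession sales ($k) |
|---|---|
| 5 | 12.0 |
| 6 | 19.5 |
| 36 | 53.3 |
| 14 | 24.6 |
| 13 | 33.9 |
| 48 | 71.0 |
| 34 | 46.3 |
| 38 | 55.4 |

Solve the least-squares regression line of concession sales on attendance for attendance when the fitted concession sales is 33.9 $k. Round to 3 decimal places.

19.582

n = 8, Σx = 194, Σy = 316, Σxy = 9968.3, Σx² = 6626
Sxx = Σx² − (Σx)²/n = 6626 − 4704.5 = 1921.5
Sxy = Σxy − (Σx)(Σy)/n = 9968.3 − 7663 = 2305.3
b = Sxy/Sxx = 2305.3/1921.5 = 1.199740
a = ȳ − b·x̄ = 39.5 − 1.199740·24.25 = 10.406310
Set a + b·x = 33.9: x = (33.9 − 10.406310) / 1.199740 = 19.582321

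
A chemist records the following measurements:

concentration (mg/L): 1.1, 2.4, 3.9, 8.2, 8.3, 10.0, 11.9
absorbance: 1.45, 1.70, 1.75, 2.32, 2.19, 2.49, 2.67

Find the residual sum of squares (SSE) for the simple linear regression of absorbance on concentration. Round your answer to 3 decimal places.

0.019

n = 7, Σx = 45.8, Σy = 14.57, Σxy = 106.374, Σx² = 399.92, Σy² = 31.5625
Sxx = Σx² − (Σx)²/n = 399.92 − 299.662857 = 100.257143
Sxy = Σxy − (Σx)(Σy)/n = 106.374 − 95.329429 = 11.044571
Syy = Σy² − (Σy)²/n = 31.5625 − 30.326414 = 1.236086
b = Sxy/Sxx = 11.044571/100.257143 = 0.110162
SSE = Syy − b·Sxy = 1.236086 − 0.110162·11.044571 = 0.019389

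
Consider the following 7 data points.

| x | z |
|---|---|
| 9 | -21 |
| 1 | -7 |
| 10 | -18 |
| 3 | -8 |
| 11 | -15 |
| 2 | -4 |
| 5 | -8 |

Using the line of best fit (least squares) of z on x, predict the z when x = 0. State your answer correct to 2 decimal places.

-3.52

n = 7, Σx = 41, Σy = -81, Σxy = -613, Σx² = 341
Sxx = Σx² − (Σx)²/n = 341 − 240.142857 = 100.857143
Sxy = Σxy − (Σx)(Σy)/n = -613 − (-474.428571) = -138.571429
b = Sxy/Sxx = -138.571429/100.857143 = -1.373938
a = ȳ − b·x̄ = -11.571429 − (-1.373938)·5.857143 = -3.524079
ŷ(0) = a + b·0 = -3.524079 + (-1.373938)·0 = -3.524079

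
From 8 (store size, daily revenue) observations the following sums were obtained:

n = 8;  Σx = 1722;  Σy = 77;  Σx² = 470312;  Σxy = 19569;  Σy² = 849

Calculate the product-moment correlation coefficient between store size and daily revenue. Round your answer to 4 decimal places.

Sxx = Σx² − (Σx)²/n = 470312 − 370660.5 = 99651.5
Sxy = Σxy − (Σx)(Σy)/n = 19569 − 16574.25 = 2994.75
Syy = Σy² − (Σy)²/n = 849 − 741.125 = 107.875
r = Sxy/√(Sxx·Syy) = 2994.75/√(10749905.5625) = 2994.75/3278.704861 = 0.913394

0.9134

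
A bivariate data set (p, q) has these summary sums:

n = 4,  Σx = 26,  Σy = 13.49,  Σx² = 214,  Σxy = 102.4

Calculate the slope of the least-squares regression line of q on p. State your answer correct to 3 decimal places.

Sxx = Σx² − (Σx)²/n = 214 − 169 = 45
Sxy = Σxy − (Σx)(Σy)/n = 102.4 − 87.685 = 14.715
b = Sxy/Sxx = 14.715/45 = 0.327

0.327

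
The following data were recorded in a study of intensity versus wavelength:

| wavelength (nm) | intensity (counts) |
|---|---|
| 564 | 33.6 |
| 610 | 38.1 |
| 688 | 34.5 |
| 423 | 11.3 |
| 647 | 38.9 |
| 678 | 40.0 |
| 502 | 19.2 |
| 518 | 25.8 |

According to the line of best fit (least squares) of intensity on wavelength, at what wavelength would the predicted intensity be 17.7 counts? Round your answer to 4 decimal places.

456.7854

n = 8, Σx = 4630, Σy = 241.4, Σxy = 145998.4, Σx² = 2741090
Sxx = Σx² − (Σx)²/n = 2741090 − 2679612.5 = 61477.5
Sxy = Σxy − (Σx)(Σy)/n = 145998.4 − 139710.25 = 6288.15
b = Sxy/Sxx = 6288.15/61477.5 = 0.102284
a = ȳ − b·x̄ = 30.175 − 0.102284·578.75 = -29.021727
Set a + b·x = 17.7: x = (17.7 − (-29.021727)) / 0.102284 = 456.785382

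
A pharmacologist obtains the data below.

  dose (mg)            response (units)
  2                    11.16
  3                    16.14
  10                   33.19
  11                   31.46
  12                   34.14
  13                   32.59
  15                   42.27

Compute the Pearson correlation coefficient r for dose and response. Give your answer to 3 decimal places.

n = 7, Σx = 66, Σy = 200.95, Σxy = 2216.1, Σx² = 772, Σy² = 6490.7535
Sxx = Σx² − (Σx)²/n = 772 − 622.285714 = 149.714286
Sxy = Σxy − (Σx)(Σy)/n = 2216.1 − 1894.671429 = 321.428571
Syy = Σy² − (Σy)²/n = 6490.7535 − 5768.700357 = 722.053143
r = Sxy/√(Sxx·Syy) = 321.428571/√(108101.670531) = 321.428571/328.788185 = 0.977616

0.978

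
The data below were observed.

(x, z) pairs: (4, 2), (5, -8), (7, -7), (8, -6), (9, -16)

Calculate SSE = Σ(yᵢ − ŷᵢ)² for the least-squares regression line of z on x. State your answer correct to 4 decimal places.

61.4419

n = 5, Σx = 33, Σy = -35, Σxy = -273, Σx² = 235, Σy² = 409
Sxx = Σx² − (Σx)²/n = 235 − 217.8 = 17.2
Sxy = Σxy − (Σx)(Σy)/n = -273 − (-231) = -42
Syy = Σy² − (Σy)²/n = 409 − 245 = 164
b = Sxy/Sxx = -42/17.2 = -2.441860
SSE = Syy − b·Sxy = 164 − (-2.441860)·(-42) = 61.441860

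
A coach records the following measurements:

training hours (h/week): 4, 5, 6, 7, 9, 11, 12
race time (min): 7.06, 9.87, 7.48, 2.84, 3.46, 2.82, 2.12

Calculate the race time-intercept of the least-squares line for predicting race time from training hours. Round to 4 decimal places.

n = 7, Σx = 54, Σy = 35.65, Σxy = 229.95, Σx² = 472
Sxx = Σx² − (Σx)²/n = 472 − 416.571429 = 55.428571
Sxy = Σxy − (Σx)(Σy)/n = 229.95 − 275.014286 = -45.064286
b = Sxy/Sxx = -45.064286/55.428571 = -0.813015
a = ȳ − b·x̄ = 5.092857 − (-0.813015)·7.714286 = 11.364691

11.3647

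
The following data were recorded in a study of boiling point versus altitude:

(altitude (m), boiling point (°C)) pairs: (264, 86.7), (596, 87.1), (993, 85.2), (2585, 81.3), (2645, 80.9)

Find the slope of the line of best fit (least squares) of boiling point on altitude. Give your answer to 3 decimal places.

-0.003

n = 5, Σx = 7083, Σy = 421.2, Σxy = 583545, Σx² = 15089211
Sxx = Σx² − (Σx)²/n = 15089211 − 10033777.8 = 5055433.2
Sxy = Σxy − (Σx)(Σy)/n = 583545 − 596671.92 = -13126.92
b = Sxy/Sxx = -13126.92/5055433.2 = -0.002597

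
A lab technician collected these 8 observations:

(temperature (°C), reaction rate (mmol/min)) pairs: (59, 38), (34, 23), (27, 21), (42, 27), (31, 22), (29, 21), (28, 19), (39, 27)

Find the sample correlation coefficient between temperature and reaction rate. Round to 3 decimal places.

n = 8, Σx = 289, Σy = 198, Σxy = 7601, Σx² = 11237, Σy² = 5158
Sxx = Σx² − (Σx)²/n = 11237 − 10440.125 = 796.875
Sxy = Σxy − (Σx)(Σy)/n = 7601 − 7152.75 = 448.25
Syy = Σy² − (Σy)²/n = 5158 − 4900.5 = 257.5
r = Sxy/√(Sxx·Syy) = 448.25/√(205195.3125) = 448.25/452.984892 = 0.989547

0.990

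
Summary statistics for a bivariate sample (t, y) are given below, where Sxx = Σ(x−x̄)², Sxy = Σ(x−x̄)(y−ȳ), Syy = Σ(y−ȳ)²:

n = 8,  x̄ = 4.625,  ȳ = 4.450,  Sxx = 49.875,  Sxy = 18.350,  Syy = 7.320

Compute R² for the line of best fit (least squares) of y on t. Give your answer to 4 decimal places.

0.9223

R² = Sxy²/(Sxx·Syy) = (18.35)²/(49.875·7.32) = 0.922313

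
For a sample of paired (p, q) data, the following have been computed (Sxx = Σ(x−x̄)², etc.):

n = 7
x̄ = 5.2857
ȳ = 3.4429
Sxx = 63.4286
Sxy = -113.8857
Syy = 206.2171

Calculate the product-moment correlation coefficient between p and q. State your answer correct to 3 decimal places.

r = Sxy/√(Sxx·Syy) = -113.8857/√(13080.061949) = -113.8857/114.368098 = -0.995782

-0.996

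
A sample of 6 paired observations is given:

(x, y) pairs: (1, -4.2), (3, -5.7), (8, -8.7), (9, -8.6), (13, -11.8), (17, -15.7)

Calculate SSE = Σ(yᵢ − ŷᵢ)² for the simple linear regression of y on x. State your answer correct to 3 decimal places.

1.651

n = 6, Σx = 51, Σy = -54.7, Σxy = -588.6, Σx² = 613, Σy² = 585.51
Sxx = Σx² − (Σx)²/n = 613 − 433.5 = 179.5
Sxy = Σxy − (Σx)(Σy)/n = -588.6 − (-464.95) = -123.65
Syy = Σy² − (Σy)²/n = 585.51 − 498.681667 = 86.828333
b = Sxy/Sxx = -123.65/179.5 = -0.688858
SSE = Syy − b·Sxy = 86.828333 − (-0.688858)·(-123.65) = 1.651049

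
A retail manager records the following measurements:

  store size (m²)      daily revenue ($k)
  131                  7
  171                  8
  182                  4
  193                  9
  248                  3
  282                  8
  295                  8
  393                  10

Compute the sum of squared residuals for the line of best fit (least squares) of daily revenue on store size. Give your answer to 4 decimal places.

n = 8, Σx = 1895, Σy = 57, Σxy = 14040, Σx² = 499277, Σy² = 447
Sxx = Σx² − (Σx)²/n = 499277 − 448878.125 = 50398.875
Sxy = Σxy − (Σx)(Σy)/n = 14040 − 13501.875 = 538.125
Syy = Σy² − (Σy)²/n = 447 − 406.125 = 40.875
b = Sxy/Sxx = 538.125/50398.875 = 0.010677
SSE = Syy − b·Sxy = 40.875 − 0.010677·538.125 = 35.129266

35.1293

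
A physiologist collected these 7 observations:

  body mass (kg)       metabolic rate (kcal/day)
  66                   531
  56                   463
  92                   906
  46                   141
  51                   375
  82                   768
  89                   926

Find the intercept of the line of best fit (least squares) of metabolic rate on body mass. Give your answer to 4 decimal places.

n = 7, Σx = 482, Σy = 4110, Σxy = 315327, Σx² = 35318
Sxx = Σx² − (Σx)²/n = 35318 − 33189.142857 = 2128.857143
Sxy = Σxy − (Σx)(Σy)/n = 315327 − 283002.857143 = 32324.142857
b = Sxy/Sxx = 32324.142857/2128.857143 = 15.183801
a = ȳ − b·x̄ = 587.142857 − 15.183801·68.857143 = -458.370286

-458.3703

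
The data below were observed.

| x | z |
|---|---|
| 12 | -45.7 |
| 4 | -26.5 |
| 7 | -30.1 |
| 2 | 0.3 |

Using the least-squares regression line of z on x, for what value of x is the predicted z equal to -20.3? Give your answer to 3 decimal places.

n = 4, Σx = 25, Σy = -102, Σxy = -864.5, Σx² = 213
Sxx = Σx² − (Σx)²/n = 213 − 156.25 = 56.75
Sxy = Σxy − (Σx)(Σy)/n = -864.5 − (-637.5) = -227
b = Sxy/Sxx = -227/56.75 = -4
a = ȳ − b·x̄ = -25.5 − (-4)·6.25 = -0.5
Set a + b·x = -20.3: x = (-20.3 − (-0.5)) / (-4) = 4.95

4.950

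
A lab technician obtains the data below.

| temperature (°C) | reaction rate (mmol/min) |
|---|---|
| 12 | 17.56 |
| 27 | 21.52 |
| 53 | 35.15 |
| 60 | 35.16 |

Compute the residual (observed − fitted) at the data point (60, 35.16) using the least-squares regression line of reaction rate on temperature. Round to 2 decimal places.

n = 4, Σx = 152, Σy = 109.39, Σxy = 4764.31, Σx² = 7282
Sxx = Σx² − (Σx)²/n = 7282 − 5776 = 1506
Sxy = Σxy − (Σx)(Σy)/n = 4764.31 − 4156.82 = 607.49
b = Sxy/Sxx = 607.49/1506 = 0.403380
a = ȳ − b·x̄ = 27.3475 − 0.403380·38 = 12.019067
ŷ(60) = 12.019067 + 0.403380·60 = 36.221856
residual = y − ŷ = 35.16 − 36.221856 = -1.061856

-1.06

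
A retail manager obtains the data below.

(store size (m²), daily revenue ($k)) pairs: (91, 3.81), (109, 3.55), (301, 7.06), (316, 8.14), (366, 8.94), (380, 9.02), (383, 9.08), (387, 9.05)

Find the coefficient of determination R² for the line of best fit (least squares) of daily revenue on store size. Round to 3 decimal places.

0.986

n = 8, Σx = 2333, Σy = 58.65, Σxy = 19110.59, Σx² = 785433, Σy² = 468.8547
Sxx = Σx² − (Σx)²/n = 785433 − 680361.125 = 105071.875
Sxy = Σxy − (Σx)(Σy)/n = 19110.59 − 17103.80625 = 2006.78375
Syy = Σy² − (Σy)²/n = 468.8547 − 429.977813 = 38.876888
R² = Sxy²/(Sxx·Syy) = (2006.78375)²/(105071.875·38.876888) = 0.985878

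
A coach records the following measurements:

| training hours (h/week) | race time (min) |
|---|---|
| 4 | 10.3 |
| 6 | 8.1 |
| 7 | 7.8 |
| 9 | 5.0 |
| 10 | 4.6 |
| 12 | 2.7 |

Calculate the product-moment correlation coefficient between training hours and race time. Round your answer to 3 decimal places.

n = 6, Σx = 48, Σy = 38.5, Σxy = 267.8, Σx² = 426, Σy² = 285.99
Sxx = Σx² − (Σx)²/n = 426 − 384 = 42
Sxy = Σxy − (Σx)(Σy)/n = 267.8 − 308 = -40.2
Syy = Σy² − (Σy)²/n = 285.99 − 247.041667 = 38.948333
r = Sxy/√(Sxx·Syy) = -40.2/√(1635.83) = -40.2/40.445395 = -0.993933

-0.994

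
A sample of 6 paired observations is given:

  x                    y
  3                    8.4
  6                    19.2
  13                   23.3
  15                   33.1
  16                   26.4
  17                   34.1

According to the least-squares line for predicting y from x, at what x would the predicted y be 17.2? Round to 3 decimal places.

7.169

n = 6, Σx = 70, Σy = 144.5, Σxy = 1941.9, Σx² = 984
Sxx = Σx² − (Σx)²/n = 984 − 816.666667 = 167.333333
Sxy = Σxy − (Σx)(Σy)/n = 1941.9 − 1685.833333 = 256.066667
b = Sxy/Sxx = 256.066667/167.333333 = 1.530279
a = ȳ − b·x̄ = 24.083333 − 1.530279·11.666667 = 6.230080
Set a + b·x = 17.2: x = (17.2 − 6.230080) / 1.530279 = 7.168576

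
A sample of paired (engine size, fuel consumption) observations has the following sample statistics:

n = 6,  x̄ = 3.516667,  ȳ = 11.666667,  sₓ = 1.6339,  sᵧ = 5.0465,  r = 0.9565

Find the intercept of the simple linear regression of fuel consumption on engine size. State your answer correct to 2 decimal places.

b = r · sᵧ/sₓ = 0.9565 · 5.0465/1.6339 = 2.954267
a = ȳ − b·x̄ = 11.666667 − 2.954267·3.516667 = 1.277493

1.28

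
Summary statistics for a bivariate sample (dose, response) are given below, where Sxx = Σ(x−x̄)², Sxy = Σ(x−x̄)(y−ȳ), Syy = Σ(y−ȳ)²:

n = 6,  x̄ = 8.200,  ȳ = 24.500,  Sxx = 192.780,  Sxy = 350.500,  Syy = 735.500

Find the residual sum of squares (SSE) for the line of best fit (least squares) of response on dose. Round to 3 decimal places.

98.244

b = Sxy/Sxx = 350.5/192.78 = 1.818135
SSE = Syy − b·Sxy = 735.5 − 1.818135·350.5 = 98.243801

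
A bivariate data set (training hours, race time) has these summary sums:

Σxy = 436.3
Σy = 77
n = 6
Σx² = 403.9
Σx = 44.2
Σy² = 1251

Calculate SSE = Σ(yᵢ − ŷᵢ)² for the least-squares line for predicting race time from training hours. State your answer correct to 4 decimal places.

43.8678

Sxx = Σx² − (Σx)²/n = 403.9 − 325.606667 = 78.293333
Sxy = Σxy − (Σx)(Σy)/n = 436.3 − 567.233333 = -130.933333
Syy = Σy² − (Σy)²/n = 1251 − 988.166667 = 262.833333
b = Sxy/Sxx = -130.933333/78.293333 = -1.672343
SSE = Syy − b·Sxy = 262.833333 − (-1.672343)·(-130.933333) = 43.867847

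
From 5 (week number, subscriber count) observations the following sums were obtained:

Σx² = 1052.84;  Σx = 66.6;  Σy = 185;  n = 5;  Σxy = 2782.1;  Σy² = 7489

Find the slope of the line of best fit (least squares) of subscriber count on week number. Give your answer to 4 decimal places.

1.9182

Sxx = Σx² − (Σx)²/n = 1052.84 − 887.112 = 165.728
Sxy = Σxy − (Σx)(Σy)/n = 2782.1 − 2464.2 = 317.9
b = Sxy/Sxx = 317.9/165.728 = 1.918203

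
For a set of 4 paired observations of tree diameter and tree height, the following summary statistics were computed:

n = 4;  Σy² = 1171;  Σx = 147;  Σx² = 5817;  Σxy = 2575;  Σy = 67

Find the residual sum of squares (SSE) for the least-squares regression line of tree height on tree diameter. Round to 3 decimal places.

Sxx = Σx² − (Σx)²/n = 5817 − 5402.25 = 414.75
Sxy = Σxy − (Σx)(Σy)/n = 2575 − 2462.25 = 112.75
Syy = Σy² − (Σy)²/n = 1171 − 1122.25 = 48.75
b = Sxy/Sxx = 112.75/414.75 = 0.271851
SSE = Syy − b·Sxy = 48.75 − 0.271851·112.75 = 18.098855

18.099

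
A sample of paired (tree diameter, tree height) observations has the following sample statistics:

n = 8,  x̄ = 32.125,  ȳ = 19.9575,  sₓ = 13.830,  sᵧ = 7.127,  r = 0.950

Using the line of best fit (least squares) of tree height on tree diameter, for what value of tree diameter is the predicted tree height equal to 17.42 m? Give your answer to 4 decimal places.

b = r · sᵧ/sₓ = 0.95 · 7.127/13.83 = 0.489563
a = ȳ − b·x̄ = 19.9575 − 0.489563·32.125 = 4.230303
Set a + b·x = 17.42: x = (17.42 − 4.230303) / 0.489563 = 26.941801

26.9418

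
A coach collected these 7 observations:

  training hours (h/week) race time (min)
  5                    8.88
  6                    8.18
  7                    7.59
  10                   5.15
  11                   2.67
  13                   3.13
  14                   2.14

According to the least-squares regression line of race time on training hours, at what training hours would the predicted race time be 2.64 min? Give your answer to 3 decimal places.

n = 7, Σx = 66, Σy = 37.74, Σxy = 298.13, Σx² = 696
Sxx = Σx² − (Σx)²/n = 696 − 622.285714 = 73.714286
Sxy = Σxy − (Σx)(Σy)/n = 298.13 − 355.834286 = -57.704286
b = Sxy/Sxx = -57.704286/73.714286 = -0.782810
a = ȳ − b·x̄ = 5.391429 − (-0.782810)·9.428571 = 12.772209
Set a + b·x = 2.64: x = (2.64 − 12.772209) / (-0.782810) = 12.943381

12.943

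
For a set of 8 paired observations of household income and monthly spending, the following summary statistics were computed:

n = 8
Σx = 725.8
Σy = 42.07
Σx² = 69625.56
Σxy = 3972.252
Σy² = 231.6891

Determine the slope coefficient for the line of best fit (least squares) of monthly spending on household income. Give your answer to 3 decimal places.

0.041

Sxx = Σx² − (Σx)²/n = 69625.56 − 65848.205 = 3777.355
Sxy = Σxy − (Σx)(Σy)/n = 3972.252 − 3816.80075 = 155.45125
b = Sxy/Sxx = 155.45125/3777.355 = 0.041153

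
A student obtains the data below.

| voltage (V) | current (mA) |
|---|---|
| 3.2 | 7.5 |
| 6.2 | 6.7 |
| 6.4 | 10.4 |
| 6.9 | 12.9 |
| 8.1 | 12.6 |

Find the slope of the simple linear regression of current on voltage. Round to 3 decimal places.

1.108

n = 5, Σx = 30.8, Σy = 50.1, Σxy = 323.17, Σx² = 202.86
Sxx = Σx² − (Σx)²/n = 202.86 − 189.728 = 13.132
Sxy = Σxy − (Σx)(Σy)/n = 323.17 − 308.616 = 14.554
b = Sxy/Sxx = 14.554/13.132 = 1.108285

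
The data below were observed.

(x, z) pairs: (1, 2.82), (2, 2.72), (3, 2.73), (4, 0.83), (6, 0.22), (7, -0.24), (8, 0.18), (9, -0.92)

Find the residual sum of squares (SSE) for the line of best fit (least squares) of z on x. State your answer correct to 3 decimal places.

n = 8, Σx = 40, Σy = 8.34, Σxy = 12.57, Σx² = 260, Σy² = 24.4774
Sxx = Σx² − (Σx)²/n = 260 − 200 = 60
Sxy = Σxy − (Σx)(Σy)/n = 12.57 − 41.7 = -29.13
Syy = Σy² − (Σy)²/n = 24.4774 − 8.69445 = 15.78295
b = Sxy/Sxx = -29.13/60 = -0.4855
SSE = Syy − b·Sxy = 15.78295 − (-0.4855)·(-29.13) = 1.640335

1.640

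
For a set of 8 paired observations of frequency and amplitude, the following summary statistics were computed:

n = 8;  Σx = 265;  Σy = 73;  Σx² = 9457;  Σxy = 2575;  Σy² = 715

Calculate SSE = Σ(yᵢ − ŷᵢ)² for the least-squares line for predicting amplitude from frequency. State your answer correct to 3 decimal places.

12.624

Sxx = Σx² − (Σx)²/n = 9457 − 8778.125 = 678.875
Sxy = Σxy − (Σx)(Σy)/n = 2575 − 2418.125 = 156.875
Syy = Σy² − (Σy)²/n = 715 − 666.125 = 48.875
b = Sxy/Sxx = 156.875/678.875 = 0.231081
SSE = Syy − b·Sxy = 48.875 − 0.231081·156.875 = 12.624194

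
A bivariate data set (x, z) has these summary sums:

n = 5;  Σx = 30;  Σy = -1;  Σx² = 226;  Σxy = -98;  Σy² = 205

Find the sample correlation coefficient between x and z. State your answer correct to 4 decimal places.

-0.9479

Sxx = Σx² − (Σx)²/n = 226 − 180 = 46
Sxy = Σxy − (Σx)(Σy)/n = -98 − (-6) = -92
Syy = Σy² − (Σy)²/n = 205 − 0.2 = 204.8
r = Sxy/√(Sxx·Syy) = -92/√(9420.8) = -92/97.060806 = -0.947859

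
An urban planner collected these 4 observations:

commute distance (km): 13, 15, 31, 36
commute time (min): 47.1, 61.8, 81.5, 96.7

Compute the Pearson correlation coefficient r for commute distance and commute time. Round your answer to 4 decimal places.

n = 4, Σx = 95, Σy = 287.1, Σxy = 7547, Σx² = 2651, Σy² = 22030.79
Sxx = Σx² − (Σx)²/n = 2651 − 2256.25 = 394.75
Sxy = Σxy − (Σx)(Σy)/n = 7547 − 6818.625 = 728.375
Syy = Σy² − (Σy)²/n = 22030.79 − 20606.6025 = 1424.1875
r = Sxy/√(Sxx·Syy) = 728.375/√(562198.015625) = 728.375/749.798650 = 0.971427

0.9714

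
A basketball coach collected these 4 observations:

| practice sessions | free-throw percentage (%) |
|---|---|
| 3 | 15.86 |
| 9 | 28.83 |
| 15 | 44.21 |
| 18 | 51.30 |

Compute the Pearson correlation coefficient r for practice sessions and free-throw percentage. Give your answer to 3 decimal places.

0.999

n = 4, Σx = 45, Σy = 140.2, Σxy = 1893.6, Σx² = 639, Σy² = 5668.9226
Sxx = Σx² − (Σx)²/n = 639 − 506.25 = 132.75
Sxy = Σxy − (Σx)(Σy)/n = 1893.6 − 1577.25 = 316.35
Syy = Σy² − (Σy)²/n = 5668.9226 − 4914.01 = 754.9126
r = Sxy/√(Sxx·Syy) = 316.35/√(100214.64765) = 316.35/316.566972 = 0.999315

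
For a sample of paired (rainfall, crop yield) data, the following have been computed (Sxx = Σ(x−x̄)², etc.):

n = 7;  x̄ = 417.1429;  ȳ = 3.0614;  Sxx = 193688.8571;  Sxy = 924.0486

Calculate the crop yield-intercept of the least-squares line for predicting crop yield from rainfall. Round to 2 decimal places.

b = Sxy/Sxx = 924.0486/193688.8571 = 0.004771
a = ȳ − b·x̄ = 3.0614 − 0.004771·417.1429 = 1.071299

1.07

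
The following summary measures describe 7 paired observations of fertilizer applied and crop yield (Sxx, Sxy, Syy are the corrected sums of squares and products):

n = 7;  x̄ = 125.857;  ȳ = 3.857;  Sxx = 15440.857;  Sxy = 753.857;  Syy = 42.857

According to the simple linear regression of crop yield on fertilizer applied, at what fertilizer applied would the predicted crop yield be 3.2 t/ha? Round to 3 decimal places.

b = Sxy/Sxx = 753.857/15440.857 = 0.048822
a = ȳ − b·x̄ = 3.857 − 0.048822·125.857 = -2.287619
Set a + b·x = 3.2: x = (3.2 − (-2.287619)) / 0.048822 = 112.400014

112.400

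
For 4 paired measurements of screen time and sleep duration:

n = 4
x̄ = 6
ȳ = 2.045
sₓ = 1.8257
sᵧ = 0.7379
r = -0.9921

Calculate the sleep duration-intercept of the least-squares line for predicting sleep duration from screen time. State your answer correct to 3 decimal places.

b = r · sᵧ/sₓ = -0.9921 · 0.7379/1.8257 = -0.400981
a = ȳ − b·x̄ = 2.045 − (-0.400981)·6 = 4.450885

4.451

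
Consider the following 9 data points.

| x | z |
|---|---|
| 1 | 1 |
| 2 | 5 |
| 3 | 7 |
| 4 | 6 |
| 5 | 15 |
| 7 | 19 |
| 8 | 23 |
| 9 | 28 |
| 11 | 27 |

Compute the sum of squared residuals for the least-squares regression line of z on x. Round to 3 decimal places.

n = 9, Σx = 50, Σy = 131, Σxy = 997, Σx² = 370, Σy² = 2739
Sxx = Σx² − (Σx)²/n = 370 − 277.777778 = 92.222222
Sxy = Σxy − (Σx)(Σy)/n = 997 − 727.777778 = 269.222222
Syy = Σy² − (Σy)²/n = 2739 − 1906.777778 = 832.222222
b = Sxy/Sxx = 269.222222/92.222222 = 2.919277
SSE = Syy − b·Sxy = 832.222222 − 2.919277·269.222222 = 46.287952

46.288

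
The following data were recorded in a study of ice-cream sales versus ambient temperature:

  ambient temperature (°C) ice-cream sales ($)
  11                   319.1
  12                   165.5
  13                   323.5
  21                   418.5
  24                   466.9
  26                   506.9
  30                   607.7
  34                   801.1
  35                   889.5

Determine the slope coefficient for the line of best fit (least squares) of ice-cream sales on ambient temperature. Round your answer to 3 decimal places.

n = 9, Σx = 206, Σy = 4498.7, Σxy = 119476, Σx² = 5408
Sxx = Σx² − (Σx)²/n = 5408 − 4715.111111 = 692.888889
Sxy = Σxy − (Σx)(Σy)/n = 119476 − 102970.244444 = 16505.755556
b = Sxy/Sxx = 16505.755556/692.888889 = 23.821648

23.822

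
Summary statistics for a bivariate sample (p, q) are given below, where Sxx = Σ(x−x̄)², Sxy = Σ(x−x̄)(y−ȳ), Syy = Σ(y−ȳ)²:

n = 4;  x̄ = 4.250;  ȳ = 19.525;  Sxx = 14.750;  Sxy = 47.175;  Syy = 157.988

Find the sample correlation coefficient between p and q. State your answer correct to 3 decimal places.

r = Sxy/√(Sxx·Syy) = 47.175/√(2330.323) = 47.175/48.273419 = 0.977246

0.977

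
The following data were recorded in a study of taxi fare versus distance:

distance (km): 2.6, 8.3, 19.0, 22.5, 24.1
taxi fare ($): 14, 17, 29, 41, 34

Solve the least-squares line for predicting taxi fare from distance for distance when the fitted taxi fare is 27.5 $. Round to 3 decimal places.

n = 5, Σx = 76.5, Σy = 135, Σxy = 2470.4, Σx² = 1523.71
Sxx = Σx² − (Σx)²/n = 1523.71 − 1170.45 = 353.26
Sxy = Σxy − (Σx)(Σy)/n = 2470.4 − 2065.5 = 404.9
b = Sxy/Sxx = 404.9/353.26 = 1.146181
a = ȳ − b·x̄ = 27 − 1.146181·15.3 = 9.463426
Set a + b·x = 27.5: x = (27.5 − 9.463426) / 1.146181 = 15.736231

15.736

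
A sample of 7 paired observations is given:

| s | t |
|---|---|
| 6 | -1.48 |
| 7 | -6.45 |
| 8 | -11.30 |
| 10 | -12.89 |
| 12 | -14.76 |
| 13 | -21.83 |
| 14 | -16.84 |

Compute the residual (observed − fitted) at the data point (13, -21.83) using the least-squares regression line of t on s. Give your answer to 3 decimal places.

-3.686

n = 7, Σx = 70, Σy = -85.55, Σxy = -970, Σx² = 758
Sxx = Σx² − (Σx)²/n = 758 − 700 = 58
Sxy = Σxy − (Σx)(Σy)/n = -970 − (-855.5) = -114.5
b = Sxy/Sxx = -114.5/58 = -1.974138
a = ȳ − b·x̄ = -12.221429 − (-1.974138)·10 = 7.519951
ŷ(13) = 7.519951 + (-1.974138)·13 = -18.143842
residual = y − ŷ = -21.83 − (-18.143842) = -3.686158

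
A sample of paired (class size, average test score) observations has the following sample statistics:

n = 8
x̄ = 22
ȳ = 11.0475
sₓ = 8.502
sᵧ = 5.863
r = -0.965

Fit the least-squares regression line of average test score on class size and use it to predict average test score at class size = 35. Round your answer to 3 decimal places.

b = r · sᵧ/sₓ = -0.965 · 5.863/8.502 = -0.665466
a = ȳ − b·x̄ = 11.0475 − (-0.665466)·22 = 25.687760
ŷ(35) = a + b·35 = 25.687760 + (-0.665466)·35 = 2.396437

2.396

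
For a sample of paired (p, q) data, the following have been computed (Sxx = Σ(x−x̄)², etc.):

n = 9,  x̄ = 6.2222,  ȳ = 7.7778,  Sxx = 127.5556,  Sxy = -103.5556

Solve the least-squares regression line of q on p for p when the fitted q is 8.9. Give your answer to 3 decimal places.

b = Sxy/Sxx = -103.5556/127.5556 = -0.811847
a = ȳ − b·x̄ = 7.7778 − (-0.811847)·6.2222 = 12.829273
Set a + b·x = 8.9: x = (8.9 − 12.829273) / (-0.811847) = 4.839919

4.840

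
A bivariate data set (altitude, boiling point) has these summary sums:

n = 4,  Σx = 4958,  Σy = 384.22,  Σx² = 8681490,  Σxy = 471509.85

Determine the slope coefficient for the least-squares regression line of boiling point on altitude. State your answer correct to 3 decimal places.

-0.002

Sxx = Σx² − (Σx)²/n = 8681490 − 6145441 = 2536049
Sxy = Σxy − (Σx)(Σy)/n = 471509.85 − 476240.69 = -4730.84
b = Sxy/Sxx = -4730.84/2536049 = -0.001865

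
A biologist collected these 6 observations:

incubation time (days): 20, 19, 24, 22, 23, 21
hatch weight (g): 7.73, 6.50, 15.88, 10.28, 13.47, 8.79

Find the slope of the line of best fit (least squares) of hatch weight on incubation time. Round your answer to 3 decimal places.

1.875

n = 6, Σx = 129, Σy = 62.65, Σxy = 1379.78, Σx² = 2791
Sxx = Σx² − (Σx)²/n = 2791 − 2773.5 = 17.5
Sxy = Σxy − (Σx)(Σy)/n = 1379.78 − 1346.975 = 32.805
b = Sxy/Sxx = 32.805/17.5 = 1.874571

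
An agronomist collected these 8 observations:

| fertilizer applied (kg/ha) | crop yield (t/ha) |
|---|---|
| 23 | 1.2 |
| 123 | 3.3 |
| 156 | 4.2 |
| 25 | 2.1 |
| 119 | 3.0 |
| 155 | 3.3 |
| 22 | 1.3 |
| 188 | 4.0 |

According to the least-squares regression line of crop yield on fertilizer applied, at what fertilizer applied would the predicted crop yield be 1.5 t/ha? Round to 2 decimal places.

20.25

n = 8, Σx = 811, Σy = 22.4, Σxy = 2790.3, Σx² = 114633
Sxx = Σx² − (Σx)²/n = 114633 − 82215.125 = 32417.875
Sxy = Σxy − (Σx)(Σy)/n = 2790.3 − 2270.8 = 519.5
b = Sxy/Sxx = 519.5/32417.875 = 0.016025
a = ȳ − b·x̄ = 2.8 − 0.016025·101.375 = 1.175455
Set a + b·x = 1.5: x = (1.5 − 1.175455) / 0.016025 = 20.252310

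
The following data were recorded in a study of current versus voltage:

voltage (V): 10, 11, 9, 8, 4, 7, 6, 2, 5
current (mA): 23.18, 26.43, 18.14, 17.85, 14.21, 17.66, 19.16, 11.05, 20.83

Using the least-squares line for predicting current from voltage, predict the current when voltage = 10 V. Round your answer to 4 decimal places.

22.7614

n = 9, Σx = 62, Σy = 168.51, Σxy = 1250.26, Σx² = 496
Sxx = Σx² − (Σx)²/n = 496 − 427.111111 = 68.888889
Sxy = Σxy − (Σx)(Σy)/n = 1250.26 − 1160.846667 = 89.413333
b = Sxy/Sxx = 89.413333/68.888889 = 1.297935
a = ȳ − b·x̄ = 18.723333 − 1.297935·6.888889 = 9.782
ŷ(10) = a + b·10 = 9.782 + 1.297935·10 = 22.761355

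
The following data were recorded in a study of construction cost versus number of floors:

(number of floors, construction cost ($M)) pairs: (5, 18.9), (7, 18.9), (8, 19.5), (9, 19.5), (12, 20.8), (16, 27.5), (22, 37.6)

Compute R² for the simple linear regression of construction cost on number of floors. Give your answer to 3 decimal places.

0.912

n = 7, Σx = 79, Σy = 162.7, Σxy = 2075.1, Σx² = 1103, Σy² = 4077.57
Sxx = Σx² − (Σx)²/n = 1103 − 891.571429 = 211.428571
Sxy = Σxy − (Σx)(Σy)/n = 2075.1 − 1836.185714 = 238.914286
Syy = Σy² − (Σy)²/n = 4077.57 − 3781.612857 = 295.957143
R² = Sxy²/(Sxx·Syy) = (238.914286)²/(211.428571·295.957143) = 0.912204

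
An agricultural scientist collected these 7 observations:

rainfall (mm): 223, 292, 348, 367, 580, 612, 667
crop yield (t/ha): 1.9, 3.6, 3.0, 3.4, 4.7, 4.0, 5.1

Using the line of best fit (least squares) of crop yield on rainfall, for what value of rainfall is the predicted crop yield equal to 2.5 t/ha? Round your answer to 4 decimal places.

n = 7, Σx = 3089, Σy = 25.7, Σxy = 12342.4, Σx² = 1546619
Sxx = Σx² − (Σx)²/n = 1546619 − 1363131.571429 = 183487.428571
Sxy = Σxy − (Σx)(Σy)/n = 12342.4 − 11341.042857 = 1001.357143
b = Sxy/Sxx = 1001.357143/183487.428571 = 0.005457
a = ȳ − b·x̄ = 3.671429 − 0.005457·441.285714 = 1.263173
Set a + b·x = 2.5: x = (2.5 − 1.263173) / 0.005457 = 226.634610

226.6346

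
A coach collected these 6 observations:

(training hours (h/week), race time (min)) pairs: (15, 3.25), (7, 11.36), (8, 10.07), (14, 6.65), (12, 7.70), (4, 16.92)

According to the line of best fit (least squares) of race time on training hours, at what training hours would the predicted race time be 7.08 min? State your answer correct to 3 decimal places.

12.165

n = 6, Σx = 60, Σy = 55.95, Σxy = 462.01, Σx² = 694
Sxx = Σx² − (Σx)²/n = 694 − 600 = 94
Sxy = Σxy − (Σx)(Σy)/n = 462.01 − 559.5 = -97.49
b = Sxy/Sxx = -97.49/94 = -1.037128
a = ȳ − b·x̄ = 9.325 − (-1.037128)·10 = 19.696277
Set a + b·x = 7.08: x = (7.08 − 19.696277) / (-1.037128) = 12.164632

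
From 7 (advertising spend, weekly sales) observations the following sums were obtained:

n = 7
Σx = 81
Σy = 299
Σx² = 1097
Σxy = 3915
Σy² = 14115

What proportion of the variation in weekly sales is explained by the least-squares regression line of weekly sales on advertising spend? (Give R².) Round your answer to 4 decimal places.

0.9655

Sxx = Σx² − (Σx)²/n = 1097 − 937.285714 = 159.714286
Sxy = Σxy − (Σx)(Σy)/n = 3915 − 3459.857143 = 455.142857
Syy = Σy² − (Σy)²/n = 14115 − 12771.571429 = 1343.428571
R² = Sxy²/(Sxx·Syy) = (455.142857)²/(159.714286·1343.428571) = 0.965466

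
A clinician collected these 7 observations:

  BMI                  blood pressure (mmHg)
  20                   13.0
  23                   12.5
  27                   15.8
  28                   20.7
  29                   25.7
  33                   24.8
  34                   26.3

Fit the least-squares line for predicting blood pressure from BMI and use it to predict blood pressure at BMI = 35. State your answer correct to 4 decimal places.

27.7604

n = 7, Σx = 194, Σy = 138.8, Σxy = 4011.6, Σx² = 5528
Sxx = Σx² − (Σx)²/n = 5528 − 5376.571429 = 151.428571
Sxy = Σxy − (Σx)(Σy)/n = 4011.6 − 3846.742857 = 164.857143
b = Sxy/Sxx = 164.857143/151.428571 = 1.088679
a = ȳ − b·x̄ = 19.828571 − 1.088679·27.714286 = -10.343396
ŷ(35) = a + b·35 = -10.343396 + 1.088679·35 = 27.760377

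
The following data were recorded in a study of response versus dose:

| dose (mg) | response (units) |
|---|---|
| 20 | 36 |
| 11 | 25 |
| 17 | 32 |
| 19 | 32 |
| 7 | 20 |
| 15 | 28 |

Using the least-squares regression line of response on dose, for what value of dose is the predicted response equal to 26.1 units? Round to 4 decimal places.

12.4105

n = 6, Σx = 89, Σy = 173, Σxy = 2707, Σx² = 1445
Sxx = Σx² − (Σx)²/n = 1445 − 1320.166667 = 124.833333
Sxy = Σxy − (Σx)(Σy)/n = 2707 − 2566.166667 = 140.833333
b = Sxy/Sxx = 140.833333/124.833333 = 1.128171
a = ȳ − b·x̄ = 28.833333 − 1.128171·14.833333 = 12.098798
Set a + b·x = 26.1: x = (26.1 − 12.098798) / 1.128171 = 12.410533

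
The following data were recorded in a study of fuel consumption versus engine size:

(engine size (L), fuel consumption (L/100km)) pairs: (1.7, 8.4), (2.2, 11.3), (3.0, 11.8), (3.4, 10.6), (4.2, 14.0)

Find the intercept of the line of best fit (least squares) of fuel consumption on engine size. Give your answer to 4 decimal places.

n = 5, Σx = 14.5, Σy = 56.1, Σxy = 169.38, Σx² = 45.93
Sxx = Σx² − (Σx)²/n = 45.93 − 42.05 = 3.88
Sxy = Σxy − (Σx)(Σy)/n = 169.38 − 162.69 = 6.69
b = Sxy/Sxx = 6.69/3.88 = 1.724227
a = ȳ − b·x̄ = 11.22 − 1.724227·2.9 = 6.219742

6.2197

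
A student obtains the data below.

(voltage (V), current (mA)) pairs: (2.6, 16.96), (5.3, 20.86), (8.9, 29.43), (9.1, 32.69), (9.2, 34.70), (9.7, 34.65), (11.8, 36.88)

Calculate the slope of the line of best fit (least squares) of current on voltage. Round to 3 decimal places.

n = 7, Σx = 56.6, Σy = 206.17, Σxy = 1804.589, Σx² = 514.84
Sxx = Σx² − (Σx)²/n = 514.84 − 457.651429 = 57.188571
Sxy = Σxy − (Σx)(Σy)/n = 1804.589 − 1667.031714 = 137.557286
b = Sxy/Sxx = 137.557286/57.188571 = 2.405328

2.405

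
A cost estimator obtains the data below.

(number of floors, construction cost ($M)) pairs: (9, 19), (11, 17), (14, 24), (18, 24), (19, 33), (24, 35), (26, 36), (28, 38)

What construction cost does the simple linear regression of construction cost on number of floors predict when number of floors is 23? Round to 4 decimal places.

33.1323

n = 8, Σx = 149, Σy = 226, Σxy = 4593, Σx² = 3119
Sxx = Σx² − (Σx)²/n = 3119 − 2775.125 = 343.875
Sxy = Σxy − (Σx)(Σy)/n = 4593 − 4209.25 = 383.75
b = Sxy/Sxx = 383.75/343.875 = 1.115958
a = ȳ − b·x̄ = 28.25 − 1.115958·18.625 = 7.465285
ŷ(23) = a + b·23 = 7.465285 + 1.115958·23 = 33.132316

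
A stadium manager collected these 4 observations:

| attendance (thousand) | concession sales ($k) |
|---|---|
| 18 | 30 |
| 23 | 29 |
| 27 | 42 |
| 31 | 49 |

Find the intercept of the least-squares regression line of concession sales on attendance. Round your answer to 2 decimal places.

-1.86

n = 4, Σx = 99, Σy = 150, Σxy = 3860, Σx² = 2543
Sxx = Σx² − (Σx)²/n = 2543 − 2450.25 = 92.75
Sxy = Σxy − (Σx)(Σy)/n = 3860 − 3712.5 = 147.5
b = Sxy/Sxx = 147.5/92.75 = 1.590296
a = ȳ − b·x̄ = 37.5 − 1.590296·24.75 = -1.859838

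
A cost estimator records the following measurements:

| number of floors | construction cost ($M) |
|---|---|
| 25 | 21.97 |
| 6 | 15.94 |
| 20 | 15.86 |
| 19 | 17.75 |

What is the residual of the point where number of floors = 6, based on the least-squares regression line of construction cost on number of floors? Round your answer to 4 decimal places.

0.8469

n = 4, Σx = 70, Σy = 71.52, Σxy = 1299.34, Σx² = 1422
Sxx = Σx² − (Σx)²/n = 1422 − 1225 = 197
Sxy = Σxy − (Σx)(Σy)/n = 1299.34 − 1251.6 = 47.74
b = Sxy/Sxx = 47.74/197 = 0.242335
a = ȳ − b·x̄ = 17.88 − 0.242335·17.5 = 13.639137
ŷ(6) = 13.639137 + 0.242335·6 = 15.093147
residual = y − ŷ = 15.94 − 15.093147 = 0.846853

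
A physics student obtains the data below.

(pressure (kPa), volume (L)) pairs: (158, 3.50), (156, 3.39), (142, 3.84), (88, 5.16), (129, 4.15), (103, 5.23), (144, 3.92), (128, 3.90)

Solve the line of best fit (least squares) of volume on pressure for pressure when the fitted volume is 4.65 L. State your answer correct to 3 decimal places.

111.979

n = 8, Σx = 1048, Σy = 33.09, Σxy = 4218.92, Σx² = 141578
Sxx = Σx² − (Σx)²/n = 141578 − 137288 = 4290
Sxy = Σxy − (Σx)(Σy)/n = 4218.92 − 4334.79 = -115.87
b = Sxy/Sxx = -115.87/4290 = -0.027009
a = ȳ − b·x̄ = 4.13625 − (-0.027009)·131 = 7.674471
Set a + b·x = 4.65: x = (4.65 − 7.674471) / (-0.027009) = 111.978791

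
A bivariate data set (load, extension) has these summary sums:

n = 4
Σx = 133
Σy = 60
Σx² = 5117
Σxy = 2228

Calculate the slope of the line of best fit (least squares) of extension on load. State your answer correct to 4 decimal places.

Sxx = Σx² − (Σx)²/n = 5117 − 4422.25 = 694.75
Sxy = Σxy − (Σx)(Σy)/n = 2228 − 1995 = 233
b = Sxy/Sxx = 233/694.75 = 0.335372

0.3354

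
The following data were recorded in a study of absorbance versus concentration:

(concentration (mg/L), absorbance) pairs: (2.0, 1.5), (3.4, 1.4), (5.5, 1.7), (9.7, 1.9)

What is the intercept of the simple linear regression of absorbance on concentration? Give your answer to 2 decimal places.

1.31

n = 4, Σx = 20.6, Σy = 6.5, Σxy = 35.54, Σx² = 139.9
Sxx = Σx² − (Σx)²/n = 139.9 − 106.09 = 33.81
Sxy = Σxy − (Σx)(Σy)/n = 35.54 − 33.475 = 2.065
b = Sxy/Sxx = 2.065/33.81 = 0.061077
a = ȳ − b·x̄ = 1.625 − 0.061077·5.15 = 1.310455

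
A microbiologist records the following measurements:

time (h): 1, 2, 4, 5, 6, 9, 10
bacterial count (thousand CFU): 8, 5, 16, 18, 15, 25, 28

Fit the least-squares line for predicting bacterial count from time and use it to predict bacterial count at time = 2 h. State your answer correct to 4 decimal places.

8.6737

n = 7, Σx = 37, Σy = 115, Σxy = 767, Σx² = 263
Sxx = Σx² − (Σx)²/n = 263 − 195.571429 = 67.428571
Sxy = Σxy − (Σx)(Σy)/n = 767 − 607.857143 = 159.142857
b = Sxy/Sxx = 159.142857/67.428571 = 2.360169
a = ȳ − b·x̄ = 16.428571 − 2.360169·5.285714 = 3.953390
ŷ(2) = a + b·2 = 3.953390 + 2.360169·2 = 8.673729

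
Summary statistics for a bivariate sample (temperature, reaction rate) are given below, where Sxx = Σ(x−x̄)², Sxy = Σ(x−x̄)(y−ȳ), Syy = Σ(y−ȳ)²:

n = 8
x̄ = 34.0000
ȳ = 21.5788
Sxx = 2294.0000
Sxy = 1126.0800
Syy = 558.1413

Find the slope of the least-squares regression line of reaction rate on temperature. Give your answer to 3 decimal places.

0.491

b = Sxy/Sxx = 1126.08/2294 = 0.490881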